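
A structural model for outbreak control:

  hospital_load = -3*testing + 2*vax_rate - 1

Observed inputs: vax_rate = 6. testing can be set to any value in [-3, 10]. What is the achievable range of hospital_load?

-19 to 20

Substituting into the hospital_load equation gives hospital_load = -3*testing + 11.
Linear in testing, so extremes are at the endpoints: testing = -3 gives hospital_load = 20; testing = 10 gives hospital_load = -19.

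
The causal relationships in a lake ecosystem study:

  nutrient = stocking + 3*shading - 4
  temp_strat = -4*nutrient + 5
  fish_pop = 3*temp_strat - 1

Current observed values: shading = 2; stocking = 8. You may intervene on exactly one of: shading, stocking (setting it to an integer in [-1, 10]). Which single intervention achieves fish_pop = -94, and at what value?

Intervening on shading: fish_pop = -36*shading - 34. Reaching -94 requires shading = 5/3, not an integer.
Intervening on stocking: with other inputs at their observed values, fish_pop = -12*stocking - 10. Solving for -94 gives stocking = 7, within [-1, 10].

set stocking = 7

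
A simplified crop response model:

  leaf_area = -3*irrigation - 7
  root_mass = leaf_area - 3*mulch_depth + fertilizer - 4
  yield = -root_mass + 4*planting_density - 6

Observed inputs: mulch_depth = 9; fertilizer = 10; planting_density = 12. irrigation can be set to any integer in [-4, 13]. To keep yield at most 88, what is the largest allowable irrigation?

Substituting into the root_mass equation gives root_mass = -3*irrigation - 28.
Substituting into the yield equation gives yield = 3*irrigation + 70.
Require 3*irrigation + 70 ≤ 88, so irrigation ≤ 6.
The largest integer in [-4, 13] satisfying this is 6.

irrigation = 6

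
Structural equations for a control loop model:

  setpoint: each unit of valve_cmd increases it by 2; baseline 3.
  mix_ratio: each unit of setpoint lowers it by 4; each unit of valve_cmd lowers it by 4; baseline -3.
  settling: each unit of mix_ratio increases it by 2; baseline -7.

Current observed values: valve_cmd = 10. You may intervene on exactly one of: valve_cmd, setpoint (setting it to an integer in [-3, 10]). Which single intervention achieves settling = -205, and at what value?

set valve_cmd = 7

Intervening on valve_cmd: with other inputs at their observed values, settling = -24*valve_cmd - 37. Solving for -205 gives valve_cmd = 7, within [-3, 10].
Intervening on setpoint: settling = -8*setpoint - 93. Reaching -205 requires setpoint = 14, outside [-3, 10].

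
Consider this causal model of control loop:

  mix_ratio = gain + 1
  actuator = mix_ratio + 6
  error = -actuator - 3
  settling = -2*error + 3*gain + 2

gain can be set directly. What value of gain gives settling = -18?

Substituting into the actuator equation gives actuator = gain + 7.
error becomes -gain - 10.
This gives settling = 5*gain + 22.
Solve 5*gain + 22 = -18: gain = (-18 - 22) / 5 = -8.

gain = -8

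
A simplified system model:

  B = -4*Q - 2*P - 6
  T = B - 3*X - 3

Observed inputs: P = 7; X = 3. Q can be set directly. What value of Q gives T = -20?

Substituting into the B equation gives B = -4*Q - 20.
This gives T = -4*Q - 32.
Solve -4*Q - 32 = -20: Q = (-20 + 32) / -4 = -3.

Q = -3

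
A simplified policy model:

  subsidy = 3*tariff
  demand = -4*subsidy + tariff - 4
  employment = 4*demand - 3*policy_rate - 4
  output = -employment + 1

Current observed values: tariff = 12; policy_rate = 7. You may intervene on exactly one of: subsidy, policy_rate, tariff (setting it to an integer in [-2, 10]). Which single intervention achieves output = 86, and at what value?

set tariff = 1

Intervening on subsidy: output = 16*subsidy - 6. Reaching 86 requires subsidy = 23/4, not an integer.
Intervening on policy_rate: output = 3*policy_rate + 549. Reaching 86 requires policy_rate = -463/3, not an integer.
Intervening on tariff: with other inputs at their observed values, output = 44*tariff + 42. Solving for 86 gives tariff = 1, within [-2, 10].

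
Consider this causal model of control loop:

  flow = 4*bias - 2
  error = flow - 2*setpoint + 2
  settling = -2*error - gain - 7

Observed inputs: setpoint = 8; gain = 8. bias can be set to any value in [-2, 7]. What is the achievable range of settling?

Substituting into the error equation gives error = 4*bias - 16.
So settling = -8*bias + 17.
Linear in bias, so extremes are at the endpoints: bias = -2 gives settling = 33; bias = 7 gives settling = -39.

-39 to 33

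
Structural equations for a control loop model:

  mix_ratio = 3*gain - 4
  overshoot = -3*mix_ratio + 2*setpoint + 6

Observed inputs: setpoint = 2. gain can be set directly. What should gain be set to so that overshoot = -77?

Substituting into the overshoot equation gives overshoot = -9*gain + 22.
Solve -9*gain + 22 = -77: gain = (-77 - 22) / -9 = 11.

gain = 11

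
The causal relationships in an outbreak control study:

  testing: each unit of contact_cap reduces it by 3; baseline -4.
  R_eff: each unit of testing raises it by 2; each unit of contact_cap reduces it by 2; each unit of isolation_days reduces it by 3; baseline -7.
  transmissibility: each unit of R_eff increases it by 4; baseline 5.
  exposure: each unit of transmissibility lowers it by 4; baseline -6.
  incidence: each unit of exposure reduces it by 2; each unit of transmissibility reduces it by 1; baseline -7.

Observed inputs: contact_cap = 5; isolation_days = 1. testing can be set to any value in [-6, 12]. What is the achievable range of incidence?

-856 to 152

Intervening on testing fixes its value directly, overriding its dependence on contact_cap.
Substituting into the R_eff equation gives R_eff = 2*testing - 20.
This gives transmissibility = 8*testing - 75.
Substituting into the exposure equation gives exposure = -32*testing + 294.
Substituting into the incidence equation gives incidence = 56*testing - 520.
Linear in testing, so extremes are at the endpoints: testing = -6 gives incidence = -856; testing = 12 gives incidence = 152.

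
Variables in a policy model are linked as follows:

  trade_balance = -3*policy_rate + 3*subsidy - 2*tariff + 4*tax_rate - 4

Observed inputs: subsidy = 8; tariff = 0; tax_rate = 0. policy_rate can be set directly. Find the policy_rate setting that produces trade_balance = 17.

policy_rate = 1

Substituting into the trade_balance equation gives trade_balance = -3*policy_rate + 20.
Solve -3*policy_rate + 20 = 17: policy_rate = (17 - 20) / -3 = 1.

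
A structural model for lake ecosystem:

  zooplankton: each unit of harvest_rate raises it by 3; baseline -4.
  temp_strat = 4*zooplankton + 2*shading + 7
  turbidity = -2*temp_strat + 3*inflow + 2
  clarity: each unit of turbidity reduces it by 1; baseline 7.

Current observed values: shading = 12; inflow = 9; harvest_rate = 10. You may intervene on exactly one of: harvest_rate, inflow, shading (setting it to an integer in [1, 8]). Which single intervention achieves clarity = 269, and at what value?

set inflow = 2

Intervening on harvest_rate: clarity = 24*harvest_rate + 8. Reaching 269 requires harvest_rate = 87/8, not an integer.
Intervening on inflow: with other inputs at their observed values, clarity = -3*inflow + 275. Solving for 269 gives inflow = 2, within [1, 8].
Intervening on shading: clarity = 4*shading + 200. Reaching 269 requires shading = 69/4, not an integer.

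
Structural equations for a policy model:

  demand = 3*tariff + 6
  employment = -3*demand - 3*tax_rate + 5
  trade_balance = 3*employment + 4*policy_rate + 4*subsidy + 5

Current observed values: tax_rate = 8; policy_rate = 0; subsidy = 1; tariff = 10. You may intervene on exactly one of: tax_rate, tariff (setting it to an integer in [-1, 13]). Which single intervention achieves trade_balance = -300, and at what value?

Intervening on tax_rate: with other inputs at their observed values, trade_balance = -9*tax_rate - 300. Solving for -300 gives tax_rate = 0, within [-1, 13].
Intervening on tariff: trade_balance = -27*tariff - 102. Reaching -300 requires tariff = 22/3, not an integer.

set tax_rate = 0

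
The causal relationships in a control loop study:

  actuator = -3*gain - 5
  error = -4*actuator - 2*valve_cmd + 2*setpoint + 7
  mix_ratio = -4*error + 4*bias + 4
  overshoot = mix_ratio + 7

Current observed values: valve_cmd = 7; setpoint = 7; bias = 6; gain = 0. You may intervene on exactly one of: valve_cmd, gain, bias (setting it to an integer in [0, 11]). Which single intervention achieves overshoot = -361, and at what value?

set gain = 6

Intervening on valve_cmd: overshoot = 8*valve_cmd - 129. Reaching -361 requires valve_cmd = -29, outside [0, 11].
Intervening on gain: with other inputs at their observed values, overshoot = -48*gain - 73. Solving for -361 gives gain = 6, within [0, 11].
Intervening on bias: overshoot = 4*bias - 97. Reaching -361 requires bias = -66, outside [0, 11].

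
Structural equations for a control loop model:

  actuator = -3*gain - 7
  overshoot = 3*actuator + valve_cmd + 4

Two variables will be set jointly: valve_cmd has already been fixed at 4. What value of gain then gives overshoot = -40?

gain = 3

With valve_cmd held at 4:
Substituting into the overshoot equation gives overshoot = -9*gain - 13.
Solve -9*gain - 13 = -40: gain = (-40 + 13) / -9 = 3.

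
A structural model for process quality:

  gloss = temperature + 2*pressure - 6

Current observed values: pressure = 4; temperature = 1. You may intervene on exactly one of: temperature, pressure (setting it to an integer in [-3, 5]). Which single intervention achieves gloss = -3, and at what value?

set pressure = 1

Intervening on temperature: gloss = temperature + 2. Reaching -3 requires temperature = -5, outside [-3, 5].
Intervening on pressure: with other inputs at their observed values, gloss = 2*pressure - 5. Solving for -3 gives pressure = 1, within [-3, 5].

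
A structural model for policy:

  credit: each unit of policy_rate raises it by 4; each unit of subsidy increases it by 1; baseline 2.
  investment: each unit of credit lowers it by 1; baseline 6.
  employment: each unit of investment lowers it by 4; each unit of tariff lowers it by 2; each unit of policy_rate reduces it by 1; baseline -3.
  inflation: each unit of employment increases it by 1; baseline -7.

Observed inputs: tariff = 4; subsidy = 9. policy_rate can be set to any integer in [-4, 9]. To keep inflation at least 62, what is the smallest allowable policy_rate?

policy_rate = 4

Substituting into the credit equation gives credit = 4*policy_rate + 11.
Substituting into the investment equation gives investment = -4*policy_rate - 5.
Substituting into the employment equation gives employment = 15*policy_rate + 9.
So inflation = 15*policy_rate + 2.
Require 15*policy_rate + 2 ≥ 62, so policy_rate ≥ 4.
The smallest integer in [-4, 9] satisfying this is 4.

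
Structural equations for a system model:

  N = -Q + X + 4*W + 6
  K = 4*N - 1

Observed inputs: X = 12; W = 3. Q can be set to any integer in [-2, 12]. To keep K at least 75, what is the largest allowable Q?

Q = 11

Substituting into the N equation gives N = -Q + 30.
K becomes -4*Q + 119.
Require -4*Q + 119 ≥ 75, so Q ≤ 11.
The largest integer in [-2, 12] satisfying this is 11.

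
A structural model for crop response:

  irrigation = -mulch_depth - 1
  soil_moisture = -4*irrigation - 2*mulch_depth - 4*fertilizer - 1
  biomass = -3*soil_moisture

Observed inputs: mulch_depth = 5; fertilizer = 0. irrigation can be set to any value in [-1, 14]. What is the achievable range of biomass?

21 to 201

Intervening on irrigation fixes its value directly, overriding its dependence on mulch_depth.
Substituting into the soil_moisture equation gives soil_moisture = -4*irrigation - 11.
biomass becomes 12*irrigation + 33.
Linear in irrigation, so extremes are at the endpoints: irrigation = -1 gives biomass = 21; irrigation = 14 gives biomass = 201.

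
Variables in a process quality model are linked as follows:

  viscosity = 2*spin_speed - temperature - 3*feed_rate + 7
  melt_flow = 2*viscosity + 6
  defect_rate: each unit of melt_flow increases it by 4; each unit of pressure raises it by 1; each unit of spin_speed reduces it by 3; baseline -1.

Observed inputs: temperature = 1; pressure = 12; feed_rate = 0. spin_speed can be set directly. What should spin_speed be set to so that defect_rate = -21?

Substituting into the viscosity equation gives viscosity = 2*spin_speed + 6.
Substituting into the melt_flow equation gives melt_flow = 4*spin_speed + 18.
defect_rate becomes 13*spin_speed + 83.
Solve 13*spin_speed + 83 = -21: spin_speed = (-21 - 83) / 13 = -8.

spin_speed = -8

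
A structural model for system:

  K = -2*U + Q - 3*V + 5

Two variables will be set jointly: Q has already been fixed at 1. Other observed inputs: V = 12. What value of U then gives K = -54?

U = 12

With Q held at 1:
Substituting into the K equation gives K = -2*U - 30.
Solve -2*U - 30 = -54: U = (-54 + 30) / -2 = 12.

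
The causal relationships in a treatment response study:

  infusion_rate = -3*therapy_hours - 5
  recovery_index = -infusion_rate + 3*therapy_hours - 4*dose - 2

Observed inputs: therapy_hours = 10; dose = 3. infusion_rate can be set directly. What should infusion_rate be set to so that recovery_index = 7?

infusion_rate = 9

Intervening on infusion_rate fixes its value directly, overriding its dependence on therapy_hours.
Substituting into the recovery_index equation gives recovery_index = -infusion_rate + 16.
Solve -infusion_rate + 16 = 7: infusion_rate = (7 - 16) / -1 = 9.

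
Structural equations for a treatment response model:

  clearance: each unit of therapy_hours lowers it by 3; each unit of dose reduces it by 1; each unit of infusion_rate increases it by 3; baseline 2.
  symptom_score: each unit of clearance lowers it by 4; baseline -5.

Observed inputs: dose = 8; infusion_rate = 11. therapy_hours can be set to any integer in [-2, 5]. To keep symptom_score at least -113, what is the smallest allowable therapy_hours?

therapy_hours = 0

Substituting into the clearance equation gives clearance = -3*therapy_hours + 27.
symptom_score becomes 12*therapy_hours - 113.
Require 12*therapy_hours - 113 ≥ -113, so therapy_hours ≥ 0.
The smallest integer in [-2, 5] satisfying this is 0.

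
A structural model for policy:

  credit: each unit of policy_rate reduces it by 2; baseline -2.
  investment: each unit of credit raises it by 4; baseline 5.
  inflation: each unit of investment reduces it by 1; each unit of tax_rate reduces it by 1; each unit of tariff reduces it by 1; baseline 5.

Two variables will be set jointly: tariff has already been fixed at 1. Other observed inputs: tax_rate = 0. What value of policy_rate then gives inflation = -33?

With tariff held at 1:
Substituting into the investment equation gives investment = -8*policy_rate - 3.
So inflation = 8*policy_rate + 7.
Solve 8*policy_rate + 7 = -33: policy_rate = (-33 - 7) / 8 = -5.

policy_rate = -5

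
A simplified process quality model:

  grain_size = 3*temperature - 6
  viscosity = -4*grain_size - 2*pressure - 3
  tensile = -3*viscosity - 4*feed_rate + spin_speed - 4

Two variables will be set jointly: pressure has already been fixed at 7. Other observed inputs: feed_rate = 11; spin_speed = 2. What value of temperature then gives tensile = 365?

With pressure held at 7:
Substituting into the viscosity equation gives viscosity = -12*temperature + 7.
Substituting into the tensile equation gives tensile = 36*temperature - 67.
Solve 36*temperature - 67 = 365: temperature = (365 + 67) / 36 = 12.

temperature = 12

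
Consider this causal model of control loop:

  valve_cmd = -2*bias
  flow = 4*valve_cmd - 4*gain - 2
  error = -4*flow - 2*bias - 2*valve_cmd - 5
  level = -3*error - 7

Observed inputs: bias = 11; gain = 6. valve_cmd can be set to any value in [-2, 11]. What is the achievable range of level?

-346 to 356

Intervening on valve_cmd fixes its value directly, overriding its dependence on bias.
Substituting into the flow equation gives flow = 4*valve_cmd - 26.
Substituting into the error equation gives error = -18*valve_cmd + 77.
So level = 54*valve_cmd - 238.
Linear in valve_cmd, so extremes are at the endpoints: valve_cmd = -2 gives level = -346; valve_cmd = 11 gives level = 356.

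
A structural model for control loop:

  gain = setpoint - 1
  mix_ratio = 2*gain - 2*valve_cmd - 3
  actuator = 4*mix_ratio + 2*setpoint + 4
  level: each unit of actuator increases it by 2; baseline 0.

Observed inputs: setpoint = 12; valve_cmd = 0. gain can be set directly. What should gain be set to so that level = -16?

Intervening on gain fixes its value directly, overriding its dependence on setpoint.
Substituting into the mix_ratio equation gives mix_ratio = 2*gain - 3.
Substituting into the actuator equation gives actuator = 8*gain + 16.
Substituting into the level equation gives level = 16*gain + 32.
Solve 16*gain + 32 = -16: gain = (-16 - 32) / 16 = -3.

gain = -3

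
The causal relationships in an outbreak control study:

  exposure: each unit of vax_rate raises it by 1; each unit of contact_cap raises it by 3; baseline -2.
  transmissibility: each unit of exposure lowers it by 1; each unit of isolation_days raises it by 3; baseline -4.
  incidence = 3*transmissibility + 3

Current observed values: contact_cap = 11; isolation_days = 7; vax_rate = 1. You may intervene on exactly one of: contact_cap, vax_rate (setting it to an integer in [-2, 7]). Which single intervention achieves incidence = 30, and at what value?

Intervening on contact_cap: with other inputs at their observed values, incidence = -9*contact_cap + 57. Solving for 30 gives contact_cap = 3, within [-2, 7].
Intervening on vax_rate: incidence = -3*vax_rate - 39. Reaching 30 requires vax_rate = -23, outside [-2, 7].

set contact_cap = 3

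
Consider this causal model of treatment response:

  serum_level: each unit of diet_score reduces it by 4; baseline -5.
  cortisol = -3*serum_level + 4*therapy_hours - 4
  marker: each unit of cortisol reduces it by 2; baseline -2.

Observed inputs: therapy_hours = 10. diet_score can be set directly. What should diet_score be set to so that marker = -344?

diet_score = 10

Substituting into the cortisol equation gives cortisol = 12*diet_score + 51.
So marker = -24*diet_score - 104.
Solve -24*diet_score - 104 = -344: diet_score = (-344 + 104) / -24 = 10.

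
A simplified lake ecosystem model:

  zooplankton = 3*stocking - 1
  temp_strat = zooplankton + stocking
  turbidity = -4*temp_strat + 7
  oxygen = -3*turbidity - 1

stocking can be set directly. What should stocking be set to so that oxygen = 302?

Substituting into the temp_strat equation gives temp_strat = 4*stocking - 1.
This gives turbidity = -16*stocking + 11.
oxygen becomes 48*stocking - 34.
Solve 48*stocking - 34 = 302: stocking = (302 + 34) / 48 = 7.

stocking = 7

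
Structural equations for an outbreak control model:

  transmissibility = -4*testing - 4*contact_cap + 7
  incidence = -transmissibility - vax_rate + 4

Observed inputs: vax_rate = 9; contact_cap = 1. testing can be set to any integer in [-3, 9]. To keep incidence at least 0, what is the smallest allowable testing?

Substituting into the transmissibility equation gives transmissibility = -4*testing + 3.
Substituting into the incidence equation gives incidence = 4*testing - 8.
Require 4*testing - 8 ≥ 0, so testing ≥ 2.
The smallest integer in [-3, 9] satisfying this is 2.

testing = 2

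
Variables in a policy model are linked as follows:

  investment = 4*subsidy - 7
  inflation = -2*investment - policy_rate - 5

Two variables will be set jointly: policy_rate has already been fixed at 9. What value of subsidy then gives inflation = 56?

subsidy = -7

With policy_rate held at 9:
Substituting into the inflation equation gives inflation = -8*subsidy.
Solve -8*subsidy = 56: subsidy = 56 / -8 = -7.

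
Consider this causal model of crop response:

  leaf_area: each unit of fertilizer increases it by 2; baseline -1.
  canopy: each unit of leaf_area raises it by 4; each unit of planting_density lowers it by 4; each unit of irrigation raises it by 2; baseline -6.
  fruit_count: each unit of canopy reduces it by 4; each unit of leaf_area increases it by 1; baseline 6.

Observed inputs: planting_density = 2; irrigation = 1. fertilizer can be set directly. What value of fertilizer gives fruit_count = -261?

fertilizer = 11

Substituting into the canopy equation gives canopy = 8*fertilizer - 16.
Substituting into the fruit_count equation gives fruit_count = -30*fertilizer + 69.
Solve -30*fertilizer + 69 = -261: fertilizer = (-261 - 69) / -30 = 11.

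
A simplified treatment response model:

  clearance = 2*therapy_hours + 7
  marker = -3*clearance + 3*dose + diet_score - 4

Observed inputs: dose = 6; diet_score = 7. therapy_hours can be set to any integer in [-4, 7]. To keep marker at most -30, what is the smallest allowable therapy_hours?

therapy_hours = 5

Substituting into the marker equation gives marker = -6*therapy_hours.
Require -6*therapy_hours ≤ -30, so therapy_hours ≥ 5.
The smallest integer in [-4, 7] satisfying this is 5.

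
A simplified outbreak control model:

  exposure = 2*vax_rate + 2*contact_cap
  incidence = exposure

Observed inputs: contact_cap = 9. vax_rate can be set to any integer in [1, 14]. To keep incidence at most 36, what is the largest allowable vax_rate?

Substituting into the exposure equation gives exposure = 2*vax_rate + 18.
Substituting into the incidence equation gives incidence = 2*vax_rate + 18.
Require 2*vax_rate + 18 ≤ 36, so vax_rate ≤ 9.
The largest integer in [1, 14] satisfying this is 9.

vax_rate = 9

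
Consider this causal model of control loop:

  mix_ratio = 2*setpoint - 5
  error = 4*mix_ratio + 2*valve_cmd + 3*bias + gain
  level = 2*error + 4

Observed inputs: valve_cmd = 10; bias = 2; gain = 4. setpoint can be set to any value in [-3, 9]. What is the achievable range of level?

-24 to 168

Substituting into the error equation gives error = 8*setpoint + 10.
level becomes 16*setpoint + 24.
Linear in setpoint, so extremes are at the endpoints: setpoint = -3 gives level = -24; setpoint = 9 gives level = 168.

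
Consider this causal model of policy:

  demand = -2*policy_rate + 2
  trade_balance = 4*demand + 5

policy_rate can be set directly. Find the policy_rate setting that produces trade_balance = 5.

policy_rate = 1

Substituting into the trade_balance equation gives trade_balance = -8*policy_rate + 13.
Solve -8*policy_rate + 13 = 5: policy_rate = (5 - 13) / -8 = 1.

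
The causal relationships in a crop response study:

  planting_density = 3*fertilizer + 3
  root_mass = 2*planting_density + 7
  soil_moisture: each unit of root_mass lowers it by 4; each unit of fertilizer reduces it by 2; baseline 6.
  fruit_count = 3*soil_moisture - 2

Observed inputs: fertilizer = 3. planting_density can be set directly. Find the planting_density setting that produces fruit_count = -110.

planting_density = 1

Intervening on planting_density fixes its value directly, overriding its dependence on fertilizer.
Substituting into the soil_moisture equation gives soil_moisture = -8*planting_density - 28.
Substituting into the fruit_count equation gives fruit_count = -24*planting_density - 86.
Solve -24*planting_density - 86 = -110: planting_density = (-110 + 86) / -24 = 1.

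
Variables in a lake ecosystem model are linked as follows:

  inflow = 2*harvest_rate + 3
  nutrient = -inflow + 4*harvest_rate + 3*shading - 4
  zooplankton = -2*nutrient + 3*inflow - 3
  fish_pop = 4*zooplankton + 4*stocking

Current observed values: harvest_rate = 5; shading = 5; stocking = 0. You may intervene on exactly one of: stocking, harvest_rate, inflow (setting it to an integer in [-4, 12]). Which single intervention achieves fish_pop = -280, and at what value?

Intervening on stocking: fish_pop = 4*stocking. Reaching -280 requires stocking = -70, outside [-4, 12].
Intervening on harvest_rate: fish_pop = 8*harvest_rate - 40. Reaching -280 requires harvest_rate = -30, outside [-4, 12].
Intervening on inflow: with other inputs at their observed values, fish_pop = 20*inflow - 260. Solving for -280 gives inflow = -1, within [-4, 12].

set inflow = -1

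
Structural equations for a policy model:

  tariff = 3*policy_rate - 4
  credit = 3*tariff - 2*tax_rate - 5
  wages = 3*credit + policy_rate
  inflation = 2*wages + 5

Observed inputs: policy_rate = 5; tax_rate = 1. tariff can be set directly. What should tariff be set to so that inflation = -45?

tariff = -1

Intervening on tariff fixes its value directly, overriding its dependence on policy_rate.
Substituting into the credit equation gives credit = 3*tariff - 7.
This gives wages = 9*tariff - 16.
Substituting into the inflation equation gives inflation = 18*tariff - 27.
Solve 18*tariff - 27 = -45: tariff = (-45 + 27) / 18 = -1.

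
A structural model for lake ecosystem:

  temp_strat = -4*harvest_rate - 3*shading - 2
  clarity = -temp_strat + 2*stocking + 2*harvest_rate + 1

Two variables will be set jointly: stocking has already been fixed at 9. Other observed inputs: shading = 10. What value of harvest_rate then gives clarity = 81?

With stocking held at 9:
Substituting into the temp_strat equation gives temp_strat = -4*harvest_rate - 32.
This gives clarity = 6*harvest_rate + 51.
Solve 6*harvest_rate + 51 = 81: harvest_rate = (81 - 51) / 6 = 5.

harvest_rate = 5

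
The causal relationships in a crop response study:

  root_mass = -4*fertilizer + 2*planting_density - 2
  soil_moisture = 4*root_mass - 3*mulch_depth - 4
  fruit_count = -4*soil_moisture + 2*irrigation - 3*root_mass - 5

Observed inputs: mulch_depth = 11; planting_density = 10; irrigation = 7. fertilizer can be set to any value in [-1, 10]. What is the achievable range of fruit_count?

-261 to 575

Substituting into the root_mass equation gives root_mass = -4*fertilizer + 18.
Substituting into the soil_moisture equation gives soil_moisture = -16*fertilizer + 35.
So fruit_count = 76*fertilizer - 185.
Linear in fertilizer, so extremes are at the endpoints: fertilizer = -1 gives fruit_count = -261; fertilizer = 10 gives fruit_count = 575.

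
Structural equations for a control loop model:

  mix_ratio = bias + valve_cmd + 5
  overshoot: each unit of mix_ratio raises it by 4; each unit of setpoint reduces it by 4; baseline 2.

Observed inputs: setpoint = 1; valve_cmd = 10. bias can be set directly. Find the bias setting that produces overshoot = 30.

Substituting into the mix_ratio equation gives mix_ratio = bias + 15.
Substituting into the overshoot equation gives overshoot = 4*bias + 58.
Solve 4*bias + 58 = 30: bias = (30 - 58) / 4 = -7.

bias = -7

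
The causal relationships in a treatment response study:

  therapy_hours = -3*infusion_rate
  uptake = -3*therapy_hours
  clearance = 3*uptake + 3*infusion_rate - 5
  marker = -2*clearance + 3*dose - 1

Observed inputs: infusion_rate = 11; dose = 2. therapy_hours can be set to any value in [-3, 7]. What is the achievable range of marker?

-105 to 75

Intervening on therapy_hours fixes its value directly, overriding its dependence on infusion_rate.
Substituting into the clearance equation gives clearance = -9*therapy_hours + 28.
Substituting into the marker equation gives marker = 18*therapy_hours - 51.
Linear in therapy_hours, so extremes are at the endpoints: therapy_hours = -3 gives marker = -105; therapy_hours = 7 gives marker = 75.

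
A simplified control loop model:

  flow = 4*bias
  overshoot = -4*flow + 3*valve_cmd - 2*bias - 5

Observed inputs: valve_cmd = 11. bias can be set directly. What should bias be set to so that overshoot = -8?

bias = 2

Substituting into the overshoot equation gives overshoot = -18*bias + 28.
Solve -18*bias + 28 = -8: bias = (-8 - 28) / -18 = 2.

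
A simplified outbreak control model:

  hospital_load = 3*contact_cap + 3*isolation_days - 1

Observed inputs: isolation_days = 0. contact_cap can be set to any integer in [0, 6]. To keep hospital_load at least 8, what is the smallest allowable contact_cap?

contact_cap = 3

Substituting into the hospital_load equation gives hospital_load = 3*contact_cap - 1.
Require 3*contact_cap - 1 ≥ 8, so contact_cap ≥ 3.
The smallest integer in [0, 6] satisfying this is 3.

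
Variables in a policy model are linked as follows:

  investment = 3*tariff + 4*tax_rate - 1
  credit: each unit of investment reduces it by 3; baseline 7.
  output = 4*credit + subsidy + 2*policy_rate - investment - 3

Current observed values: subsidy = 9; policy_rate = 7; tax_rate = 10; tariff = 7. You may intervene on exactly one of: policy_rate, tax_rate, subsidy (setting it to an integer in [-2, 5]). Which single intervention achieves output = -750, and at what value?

set policy_rate = -2

Intervening on policy_rate: with other inputs at their observed values, output = 2*policy_rate - 746. Solving for -750 gives policy_rate = -2, within [-2, 5].
Intervening on tax_rate: output = -52*tax_rate - 212. Reaching -750 requires tax_rate = 269/26, not an integer.
Intervening on subsidy: output = subsidy - 741. Reaching -750 requires subsidy = -9, outside [-2, 5].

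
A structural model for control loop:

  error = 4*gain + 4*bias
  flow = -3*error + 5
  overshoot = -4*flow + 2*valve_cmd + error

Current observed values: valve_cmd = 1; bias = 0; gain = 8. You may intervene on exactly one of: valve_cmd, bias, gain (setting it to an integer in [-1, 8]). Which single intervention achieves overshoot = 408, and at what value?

set valve_cmd = 6

Intervening on valve_cmd: with other inputs at their observed values, overshoot = 2*valve_cmd + 396. Solving for 408 gives valve_cmd = 6, within [-1, 8].
Intervening on bias: overshoot = 52*bias + 398. Reaching 408 requires bias = 5/26, not an integer.
Intervening on gain: overshoot = 52*gain - 18. Reaching 408 requires gain = 213/26, not an integer.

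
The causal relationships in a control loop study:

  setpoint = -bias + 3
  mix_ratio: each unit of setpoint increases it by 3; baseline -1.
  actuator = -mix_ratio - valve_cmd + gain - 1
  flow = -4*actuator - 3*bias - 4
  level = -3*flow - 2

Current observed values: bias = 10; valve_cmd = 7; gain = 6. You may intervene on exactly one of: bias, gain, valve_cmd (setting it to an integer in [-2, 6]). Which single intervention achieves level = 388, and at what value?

set valve_cmd = 3

Intervening on bias: level = 45*bias - 110. Reaching 388 requires bias = 166/15, not an integer.
Intervening on gain: level = 12*gain + 268. Reaching 388 requires gain = 10, outside [-2, 6].
Intervening on valve_cmd: with other inputs at their observed values, level = -12*valve_cmd + 424. Solving for 388 gives valve_cmd = 3, within [-2, 6].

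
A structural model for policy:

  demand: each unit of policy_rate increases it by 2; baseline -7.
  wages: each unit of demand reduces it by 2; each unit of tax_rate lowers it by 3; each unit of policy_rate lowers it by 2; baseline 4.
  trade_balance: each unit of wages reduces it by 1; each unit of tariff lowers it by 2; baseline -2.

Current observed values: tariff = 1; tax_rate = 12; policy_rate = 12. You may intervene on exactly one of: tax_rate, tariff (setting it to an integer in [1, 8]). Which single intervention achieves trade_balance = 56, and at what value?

Intervening on tax_rate: with other inputs at their observed values, trade_balance = 3*tax_rate + 50. Solving for 56 gives tax_rate = 2, within [1, 8].
Intervening on tariff: trade_balance = -2*tariff + 88. Reaching 56 requires tariff = 16, outside [1, 8].

set tax_rate = 2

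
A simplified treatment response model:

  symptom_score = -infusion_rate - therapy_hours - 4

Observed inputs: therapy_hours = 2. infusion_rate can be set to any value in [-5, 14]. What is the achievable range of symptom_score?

-20 to -1

Substituting into the symptom_score equation gives symptom_score = -infusion_rate - 6.
Linear in infusion_rate, so extremes are at the endpoints: infusion_rate = -5 gives symptom_score = -1; infusion_rate = 14 gives symptom_score = -20.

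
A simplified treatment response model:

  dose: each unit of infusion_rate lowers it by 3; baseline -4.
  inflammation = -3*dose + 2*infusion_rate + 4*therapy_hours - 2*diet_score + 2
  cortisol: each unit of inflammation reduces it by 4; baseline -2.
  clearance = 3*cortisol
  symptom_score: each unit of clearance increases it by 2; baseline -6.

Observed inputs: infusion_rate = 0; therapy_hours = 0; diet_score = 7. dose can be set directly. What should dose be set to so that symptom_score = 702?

dose = 6

Intervening on dose fixes its value directly, overriding its dependence on infusion_rate.
Substituting into the inflammation equation gives inflammation = -3*dose - 12.
Substituting into the cortisol equation gives cortisol = 12*dose + 46.
So clearance = 36*dose + 138.
Substituting into the symptom_score equation gives symptom_score = 72*dose + 270.
Solve 72*dose + 270 = 702: dose = (702 - 270) / 72 = 6.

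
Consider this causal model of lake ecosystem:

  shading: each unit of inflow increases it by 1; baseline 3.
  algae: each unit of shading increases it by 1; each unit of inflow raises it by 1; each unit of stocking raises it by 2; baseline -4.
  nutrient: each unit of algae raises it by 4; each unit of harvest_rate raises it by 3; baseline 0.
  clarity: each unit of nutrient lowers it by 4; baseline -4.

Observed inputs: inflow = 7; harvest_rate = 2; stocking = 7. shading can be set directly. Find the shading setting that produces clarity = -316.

shading = 1

Intervening on shading fixes its value directly, overriding its dependence on inflow.
Substituting into the algae equation gives algae = shading + 17.
nutrient becomes 4*shading + 74.
Substituting into the clarity equation gives clarity = -16*shading - 300.
Solve -16*shading - 300 = -316: shading = (-316 + 300) / -16 = 1.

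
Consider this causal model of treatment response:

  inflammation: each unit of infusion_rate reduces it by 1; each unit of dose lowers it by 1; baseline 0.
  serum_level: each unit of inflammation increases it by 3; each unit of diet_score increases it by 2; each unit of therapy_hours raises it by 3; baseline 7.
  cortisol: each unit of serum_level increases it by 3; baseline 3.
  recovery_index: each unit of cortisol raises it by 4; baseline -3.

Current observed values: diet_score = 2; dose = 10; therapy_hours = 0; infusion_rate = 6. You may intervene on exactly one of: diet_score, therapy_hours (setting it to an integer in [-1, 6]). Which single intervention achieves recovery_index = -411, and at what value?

Intervening on diet_score: with other inputs at their observed values, recovery_index = 24*diet_score - 483. Solving for -411 gives diet_score = 3, within [-1, 6].
Intervening on therapy_hours: recovery_index = 36*therapy_hours - 435. Reaching -411 requires therapy_hours = 2/3, not an integer.

set diet_score = 3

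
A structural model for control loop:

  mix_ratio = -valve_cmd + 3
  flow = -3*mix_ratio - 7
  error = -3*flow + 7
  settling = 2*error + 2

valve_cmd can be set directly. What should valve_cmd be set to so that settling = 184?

valve_cmd = -4

Substituting into the flow equation gives flow = 3*valve_cmd - 16.
This gives error = -9*valve_cmd + 55.
Substituting into the settling equation gives settling = -18*valve_cmd + 112.
Solve -18*valve_cmd + 112 = 184: valve_cmd = (184 - 112) / -18 = -4.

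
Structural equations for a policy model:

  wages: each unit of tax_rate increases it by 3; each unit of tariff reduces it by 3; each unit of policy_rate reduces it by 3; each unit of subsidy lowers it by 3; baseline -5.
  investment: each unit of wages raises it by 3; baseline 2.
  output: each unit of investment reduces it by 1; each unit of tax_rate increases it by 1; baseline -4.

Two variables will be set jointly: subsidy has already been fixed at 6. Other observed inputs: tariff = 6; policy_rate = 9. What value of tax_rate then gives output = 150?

tax_rate = 6

With subsidy held at 6:
Substituting into the wages equation gives wages = 3*tax_rate - 68.
Substituting into the investment equation gives investment = 9*tax_rate - 202.
Substituting into the output equation gives output = -8*tax_rate + 198.
Solve -8*tax_rate + 198 = 150: tax_rate = (150 - 198) / -8 = 6.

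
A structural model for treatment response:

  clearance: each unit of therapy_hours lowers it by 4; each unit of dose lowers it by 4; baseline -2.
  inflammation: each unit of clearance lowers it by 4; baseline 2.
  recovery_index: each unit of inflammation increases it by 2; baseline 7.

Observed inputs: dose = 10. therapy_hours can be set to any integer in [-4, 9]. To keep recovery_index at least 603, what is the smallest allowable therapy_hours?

therapy_hours = 8

Substituting into the clearance equation gives clearance = -4*therapy_hours - 42.
Substituting into the inflammation equation gives inflammation = 16*therapy_hours + 170.
Substituting into the recovery_index equation gives recovery_index = 32*therapy_hours + 347.
Require 32*therapy_hours + 347 ≥ 603, so therapy_hours ≥ 8.
The smallest integer in [-4, 9] satisfying this is 8.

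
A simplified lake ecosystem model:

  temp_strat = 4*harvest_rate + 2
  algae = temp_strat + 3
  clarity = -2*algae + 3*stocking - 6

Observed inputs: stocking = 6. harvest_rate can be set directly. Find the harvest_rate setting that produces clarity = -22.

harvest_rate = 3

Substituting into the algae equation gives algae = 4*harvest_rate + 5.
This gives clarity = -8*harvest_rate + 2.
Solve -8*harvest_rate + 2 = -22: harvest_rate = (-22 - 2) / -8 = 3.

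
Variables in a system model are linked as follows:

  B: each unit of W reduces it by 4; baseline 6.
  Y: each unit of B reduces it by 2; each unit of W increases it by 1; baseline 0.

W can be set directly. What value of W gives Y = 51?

W = 7

Substituting into the Y equation gives Y = 9*W - 12.
Solve 9*W - 12 = 51: W = (51 + 12) / 9 = 7.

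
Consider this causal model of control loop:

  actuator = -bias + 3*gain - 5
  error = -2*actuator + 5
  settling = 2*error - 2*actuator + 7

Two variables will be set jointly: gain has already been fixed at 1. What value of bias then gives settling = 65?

bias = 6

With gain held at 1:
Substituting into the actuator equation gives actuator = -bias - 2.
Substituting into the error equation gives error = 2*bias + 9.
So settling = 6*bias + 29.
Solve 6*bias + 29 = 65: bias = (65 - 29) / 6 = 6.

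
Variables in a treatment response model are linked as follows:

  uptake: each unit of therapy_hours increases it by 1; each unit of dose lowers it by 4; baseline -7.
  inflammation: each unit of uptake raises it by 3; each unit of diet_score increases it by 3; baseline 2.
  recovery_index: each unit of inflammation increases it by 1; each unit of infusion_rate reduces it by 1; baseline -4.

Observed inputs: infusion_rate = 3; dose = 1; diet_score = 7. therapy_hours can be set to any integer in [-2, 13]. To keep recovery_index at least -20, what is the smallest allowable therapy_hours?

Substituting into the uptake equation gives uptake = therapy_hours - 11.
So inflammation = 3*therapy_hours - 10.
This gives recovery_index = 3*therapy_hours - 17.
Require 3*therapy_hours - 17 ≥ -20, so therapy_hours ≥ -1.
The smallest integer in [-2, 13] satisfying this is -1.

therapy_hours = -1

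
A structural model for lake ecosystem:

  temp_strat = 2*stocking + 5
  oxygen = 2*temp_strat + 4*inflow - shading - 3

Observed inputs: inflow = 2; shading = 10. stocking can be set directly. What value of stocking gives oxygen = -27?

stocking = -8

Substituting into the oxygen equation gives oxygen = 4*stocking + 5.
Solve 4*stocking + 5 = -27: stocking = (-27 - 5) / 4 = -8.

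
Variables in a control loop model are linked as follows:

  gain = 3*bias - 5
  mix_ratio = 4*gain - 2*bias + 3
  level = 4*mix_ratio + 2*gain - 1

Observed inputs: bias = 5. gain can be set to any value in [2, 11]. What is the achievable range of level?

Intervening on gain fixes its value directly, overriding its dependence on bias.
Substituting into the mix_ratio equation gives mix_ratio = 4*gain - 7.
level becomes 18*gain - 29.
Linear in gain, so extremes are at the endpoints: gain = 2 gives level = 7; gain = 11 gives level = 169.

7 to 169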